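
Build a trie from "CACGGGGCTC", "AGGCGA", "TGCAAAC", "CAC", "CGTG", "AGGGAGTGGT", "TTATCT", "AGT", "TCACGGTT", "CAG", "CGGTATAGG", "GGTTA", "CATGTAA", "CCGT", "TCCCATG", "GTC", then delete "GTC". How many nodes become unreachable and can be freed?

2

Walk "GTC" from the leaf back toward the root, removing each node that no remaining word uses.
The suffix "TC" (2 nodes) is used only by "GTC"; the node for "G" still has the child "G", so pruning stops there.
Nodes removed: 2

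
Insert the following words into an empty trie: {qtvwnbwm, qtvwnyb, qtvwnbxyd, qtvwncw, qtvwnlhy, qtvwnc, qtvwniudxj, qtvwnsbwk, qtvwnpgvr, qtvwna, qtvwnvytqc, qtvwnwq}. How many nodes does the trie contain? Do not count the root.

39

Count nodes per top-level branch (shared prefixes stored once):
  'q'-branch (qtvwna, qtvwnbwm, qtvwnbxyd, qtvwnc, qtvwncw, qtvwniudxj, qtvwnlhy, qtvwnpgvr, qtvwnsbwk, qtvwnvytqc, qtvwnwq, qtvwnyb): 39 nodes
Sum: 39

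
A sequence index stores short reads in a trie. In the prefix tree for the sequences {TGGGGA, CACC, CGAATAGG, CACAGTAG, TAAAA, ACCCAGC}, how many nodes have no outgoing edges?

6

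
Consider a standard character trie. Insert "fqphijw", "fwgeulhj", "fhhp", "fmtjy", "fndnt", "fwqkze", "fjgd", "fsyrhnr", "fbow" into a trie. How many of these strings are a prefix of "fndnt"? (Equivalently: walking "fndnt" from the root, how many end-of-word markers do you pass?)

1

Walk "fndnt" from the root; an end-of-word marker is hit whenever a stored word is a prefix of "fndnt".
Prefixes of the query that are stored words: "fndnt"
Count: 1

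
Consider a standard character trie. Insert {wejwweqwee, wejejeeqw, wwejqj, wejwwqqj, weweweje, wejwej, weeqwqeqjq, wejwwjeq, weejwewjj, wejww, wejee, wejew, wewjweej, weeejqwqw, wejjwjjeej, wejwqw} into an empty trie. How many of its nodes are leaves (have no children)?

A leaf is a node with no children — equivalently, the end of a word that is not a proper prefix of any other stored word.
Those words: "weeejqwqw", "weejwewjj", "weeqwqeqjq", "wejee", "wejejeeqw", "wejew", "wejjwjjeej", "wejwej", "wejwqw", "wejwweqwee", "wejwwjeq", "wejwwqqj", "weweweje", "wewjweej", "wwejqj"
Leaf count: 15

15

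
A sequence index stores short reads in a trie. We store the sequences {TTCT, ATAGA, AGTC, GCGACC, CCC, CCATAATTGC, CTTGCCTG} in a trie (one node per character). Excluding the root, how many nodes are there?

36

Trie structure (* marks end of a word):
(root)
├─ A
│  ├─ G
│  │  └─ T
│  │     └─ C *
│  └─ T
│     └─ A
│        └─ G
│           └─ A *
├─ C
│  ├─ C
│  │  ├─ A
│  │  │  └─ T
│  │  │     └─ A
│  │  │        └─ A
│  │  │           └─ T
│  │  │              └─ T
│  │  │                 └─ G
│  │  │                    └─ C *
│  │  └─ C *
│  └─ T
│     └─ T
│        └─ G
│           └─ C
│              └─ C
│                 └─ T
│                    └─ G *
├─ G
│  └─ C
│     └─ G
│        └─ A
│           └─ C
│              └─ C *
└─ T
   └─ T
      └─ C
         └─ T *
Counting every labelled node above: 36.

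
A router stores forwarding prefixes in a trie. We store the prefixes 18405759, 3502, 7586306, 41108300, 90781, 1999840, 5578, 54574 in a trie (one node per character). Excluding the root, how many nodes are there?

46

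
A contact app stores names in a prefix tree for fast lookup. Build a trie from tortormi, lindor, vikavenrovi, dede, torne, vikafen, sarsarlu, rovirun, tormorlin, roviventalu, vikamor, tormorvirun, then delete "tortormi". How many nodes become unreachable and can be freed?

5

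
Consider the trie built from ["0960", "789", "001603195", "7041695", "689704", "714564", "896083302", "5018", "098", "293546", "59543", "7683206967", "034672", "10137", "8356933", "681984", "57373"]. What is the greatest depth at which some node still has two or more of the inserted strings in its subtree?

2

Look for the deepest trie node that still has at least two words in its subtree.
e.g. "0960" and "098" share the prefix "09" of length 2; no pair shares a longer one.
Longest shared-prefix length: 2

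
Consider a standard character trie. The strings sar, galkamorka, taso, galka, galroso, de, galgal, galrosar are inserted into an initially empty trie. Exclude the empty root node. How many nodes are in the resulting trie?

28

Trace insertions, counting only characters that open a new branch:
  "sar" → 3 new (s, a, r)
  "galkamorka" → 10 new (g, a, l, k, a, m, o, r, k, a)
  "taso" → 4 new (t, a, s, o)
  "galka" → prefix "galka" already present; 0 new (none)
  "galroso" → prefix "gal" already present; 4 new (r, o, s, o)
  "de" → 2 new (d, e)
  "galgal" → prefix "gal" already present; 3 new (g, a, l)
  "galrosar" → prefix "galros" already present; 2 new (a, r)
Total nodes = 3 + 10 + 4 + 0 + 4 + 2 + 3 + 2 = 28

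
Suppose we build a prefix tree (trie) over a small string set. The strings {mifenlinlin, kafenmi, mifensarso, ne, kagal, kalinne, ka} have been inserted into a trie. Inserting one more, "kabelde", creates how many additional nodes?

5

Walking "kabelde" from the root, the first 2 characters ("ka") follow existing edges; "b" is the first miss.
New nodes needed: |"kabelde"| − 2 = 7 − 2 = 5.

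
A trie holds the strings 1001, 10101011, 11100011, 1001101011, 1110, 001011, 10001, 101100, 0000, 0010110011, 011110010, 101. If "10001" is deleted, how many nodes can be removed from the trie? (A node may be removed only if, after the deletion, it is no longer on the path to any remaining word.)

2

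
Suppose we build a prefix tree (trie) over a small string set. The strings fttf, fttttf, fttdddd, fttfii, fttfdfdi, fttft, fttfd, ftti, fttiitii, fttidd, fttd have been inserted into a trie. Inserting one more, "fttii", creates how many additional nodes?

"fttii" is already a full path in the trie; only an end-marker is added.
No new nodes are needed: 0.

0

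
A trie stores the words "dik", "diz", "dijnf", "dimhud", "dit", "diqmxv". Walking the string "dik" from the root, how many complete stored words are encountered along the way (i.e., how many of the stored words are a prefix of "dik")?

Walk "dik" from the root; an end-of-word marker is hit whenever a stored word is a prefix of "dik".
Prefixes of the query that are stored words: "dik"
Count: 1

1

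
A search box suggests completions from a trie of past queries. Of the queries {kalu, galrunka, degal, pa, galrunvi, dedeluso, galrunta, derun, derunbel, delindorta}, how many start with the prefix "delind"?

1

Filter for entries beginning with "delind":
Matches: "delindorta"
Count: 1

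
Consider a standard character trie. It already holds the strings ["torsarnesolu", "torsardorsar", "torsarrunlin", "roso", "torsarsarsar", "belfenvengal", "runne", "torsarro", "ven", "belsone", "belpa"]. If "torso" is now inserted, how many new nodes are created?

"tors" is already a path in the trie; the remaining "o" must be added.
Each of the 1 remaining characters creates one node.

1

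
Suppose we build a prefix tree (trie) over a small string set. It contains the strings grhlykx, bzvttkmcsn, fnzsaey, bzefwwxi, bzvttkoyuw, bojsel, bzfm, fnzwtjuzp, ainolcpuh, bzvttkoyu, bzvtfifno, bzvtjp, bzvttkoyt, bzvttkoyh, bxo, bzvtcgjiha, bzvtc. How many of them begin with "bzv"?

9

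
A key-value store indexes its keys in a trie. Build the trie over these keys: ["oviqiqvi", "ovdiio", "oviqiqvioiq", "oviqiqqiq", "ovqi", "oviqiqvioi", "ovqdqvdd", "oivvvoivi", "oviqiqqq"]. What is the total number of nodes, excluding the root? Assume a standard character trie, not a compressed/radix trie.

Insert word by word; a character creates a node only if that edge doesn't already exist:
  "oviqiqvi" → 8 new (o, v, i, q, i, q, v, i)
  "ovdiio" → prefix "ov" already present; 4 new (d, i, i, o)
  "oviqiqvioiq" → prefix "oviqiqvi" already present; 3 new (o, i, q)
  "oviqiqqiq" → prefix "oviqiq" already present; 3 new (q, i, q)
  "ovqi" → prefix "ov" already present; 2 new (q, i)
  "oviqiqvioi" → prefix "oviqiqvioi" already present; 0 new (none)
  "ovqdqvdd" → prefix "ovq" already present; 5 new (d, q, v, d, d)
  "oivvvoivi" → prefix "o" already present; 8 new (i, v, v, v, o, i, v, i)
  "oviqiqqq" → prefix "oviqiqq" already present; 1 new (q)
Total nodes = 8 + 4 + 3 + 3 + 2 + 0 + 5 + 8 + 1 = 34

34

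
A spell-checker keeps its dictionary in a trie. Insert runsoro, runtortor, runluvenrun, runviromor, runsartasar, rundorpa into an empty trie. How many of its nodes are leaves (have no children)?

6

Leaves are exactly the stored words that no other stored word extends.
Those words: "rundorpa", "runluvenrun", "runsartasar", "runsoro", "runtortor", "runviromor"
Leaf count: 6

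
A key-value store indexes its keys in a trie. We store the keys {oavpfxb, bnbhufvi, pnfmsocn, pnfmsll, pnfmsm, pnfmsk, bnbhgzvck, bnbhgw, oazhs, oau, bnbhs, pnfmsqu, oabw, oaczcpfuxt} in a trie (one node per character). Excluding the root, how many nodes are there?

For each word, the new-node count is its length minus the longest prefix already in the trie:
  "oavpfxb" → 7 new (o, a, v, p, f, x, b)
  "bnbhufvi" → 8 new (b, n, b, h, u, f, v, i)
  "pnfmsocn" → 8 new (p, n, f, m, s, o, c, n)
  "pnfmsll" → prefix "pnfms" already present; 2 new (l, l)
  "pnfmsm" → prefix "pnfms" already present; 1 new (m)
  "pnfmsk" → prefix "pnfms" already present; 1 new (k)
  "bnbhgzvck" → prefix "bnbh" already present; 5 new (g, z, v, c, k)
  "bnbhgw" → prefix "bnbhg" already present; 1 new (w)
  "oazhs" → prefix "oa" already present; 3 new (z, h, s)
  "oau" → prefix "oa" already present; 1 new (u)
  "bnbhs" → prefix "bnbh" already present; 1 new (s)
  "pnfmsqu" → prefix "pnfms" already present; 2 new (q, u)
  "oabw" → prefix "oa" already present; 2 new (b, w)
  "oaczcpfuxt" → prefix "oa" already present; 8 new (c, z, c, p, f, u, x, t)
Total nodes = 7 + 8 + 8 + 2 + 1 + 1 + 5 + 1 + 3 + 1 + 1 + 2 + 2 + 8 = 50

50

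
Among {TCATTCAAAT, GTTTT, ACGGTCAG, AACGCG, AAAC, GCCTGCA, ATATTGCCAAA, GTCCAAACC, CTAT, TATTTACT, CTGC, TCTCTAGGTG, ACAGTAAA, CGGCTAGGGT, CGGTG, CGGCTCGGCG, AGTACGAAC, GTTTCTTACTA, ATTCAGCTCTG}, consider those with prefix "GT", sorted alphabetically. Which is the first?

GTCCAAACC

Words with prefix "GT", in lexicographic order: "GTCCAAACC", "GTTTCTTACTA", "GTTTT"
Position 1: GTCCAAACC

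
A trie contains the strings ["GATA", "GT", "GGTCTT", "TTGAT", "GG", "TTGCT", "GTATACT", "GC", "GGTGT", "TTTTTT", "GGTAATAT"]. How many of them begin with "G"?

Filter for entries beginning with "G":
Matches: "GATA", "GC", "GG", "GGTAATAT", "GGTCTT", "GGTGT", "GT", "GTATACT"
Count: 8

8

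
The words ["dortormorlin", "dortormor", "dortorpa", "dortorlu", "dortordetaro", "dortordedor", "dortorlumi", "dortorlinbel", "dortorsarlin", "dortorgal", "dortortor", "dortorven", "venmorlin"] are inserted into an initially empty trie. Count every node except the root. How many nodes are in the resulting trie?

56

Trace insertions, counting only characters that open a new branch:
  "dortormorlin" → 12 new (d, o, r, t, o, r, m, o, r, l, i, n)
  "dortormor" → prefix "dortormor" already present; 0 new (none)
  "dortorpa" → prefix "dortor" already present; 2 new (p, a)
  "dortorlu" → prefix "dortor" already present; 2 new (l, u)
  "dortordetaro" → prefix "dortor" already present; 6 new (d, e, t, a, r, o)
  "dortordedor" → prefix "dortorde" already present; 3 new (d, o, r)
  "dortorlumi" → prefix "dortorlu" already present; 2 new (m, i)
  "dortorlinbel" → prefix "dortorl" already present; 5 new (i, n, b, e, l)
  "dortorsarlin" → prefix "dortor" already present; 6 new (s, a, r, l, i, n)
  "dortorgal" → prefix "dortor" already present; 3 new (g, a, l)
  "dortortor" → prefix "dortor" already present; 3 new (t, o, r)
  "dortorven" → prefix "dortor" already present; 3 new (v, e, n)
  "venmorlin" → 9 new (v, e, n, m, o, r, l, i, n)
Total nodes = 12 + 0 + 2 + 2 + 6 + 3 + 2 + 5 + 6 + 3 + 3 + 3 + 9 = 56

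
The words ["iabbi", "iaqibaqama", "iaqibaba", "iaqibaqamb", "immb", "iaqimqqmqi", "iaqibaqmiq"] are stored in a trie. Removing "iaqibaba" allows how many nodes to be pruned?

2

A node on "iaqibaba"'s path can go only if nothing else ends at it or branches off below it.
The suffix "ba" (2 nodes) is used only by "iaqibaba"; the node for "iaqiba" still has the child "q", so pruning stops there.
Nodes removed: 2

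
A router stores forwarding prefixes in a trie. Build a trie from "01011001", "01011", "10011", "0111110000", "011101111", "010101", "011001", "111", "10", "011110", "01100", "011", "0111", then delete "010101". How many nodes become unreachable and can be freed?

2

Walk "010101" from the leaf back toward the root, removing each node that no remaining word uses.
The suffix "01" (2 nodes) is used only by "010101"; the node for "0101" still has the child "1", so pruning stops there.
Nodes removed: 2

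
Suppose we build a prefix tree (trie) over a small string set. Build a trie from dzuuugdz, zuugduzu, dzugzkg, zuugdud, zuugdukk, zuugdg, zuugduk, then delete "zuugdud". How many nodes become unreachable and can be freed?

Walk "zuugdud" from the leaf back toward the root, removing each node that no remaining word uses.
The suffix "d" (1 node) is used only by "zuugdud"; the node for "zuugdu" still has the child "z", so pruning stops there.
Nodes removed: 1

1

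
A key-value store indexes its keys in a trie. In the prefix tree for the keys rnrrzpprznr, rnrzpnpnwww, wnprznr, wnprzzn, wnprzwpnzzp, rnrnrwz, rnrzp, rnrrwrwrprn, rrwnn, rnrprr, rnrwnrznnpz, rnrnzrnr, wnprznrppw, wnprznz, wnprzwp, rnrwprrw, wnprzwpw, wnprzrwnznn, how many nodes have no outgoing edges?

Leaves are exactly the stored words that no other stored word extends.
Those words: "rnrnrwz", "rnrnzrnr", "rnrprr", "rnrrwrwrprn", "rnrrzpprznr", "rnrwnrznnpz", "rnrwprrw", "rnrzpnpnwww", "rrwnn", "wnprznrppw", "wnprznz", "wnprzrwnznn", "wnprzwpnzzp", "wnprzwpw", "wnprzzn"
Leaf count: 15

15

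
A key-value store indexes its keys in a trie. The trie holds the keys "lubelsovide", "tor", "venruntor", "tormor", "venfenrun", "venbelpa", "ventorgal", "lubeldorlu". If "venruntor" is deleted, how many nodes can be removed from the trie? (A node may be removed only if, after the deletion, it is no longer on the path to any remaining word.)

A node on "venruntor"'s path can go only if nothing else ends at it or branches off below it.
The suffix "runtor" (6 nodes) is used only by "venruntor"; the node for "ven" still has the child "f", so pruning stops there.
Nodes removed: 6

6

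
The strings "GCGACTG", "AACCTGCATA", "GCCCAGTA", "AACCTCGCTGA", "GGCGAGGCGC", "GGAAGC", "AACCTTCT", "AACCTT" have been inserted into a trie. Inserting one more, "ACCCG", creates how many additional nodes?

4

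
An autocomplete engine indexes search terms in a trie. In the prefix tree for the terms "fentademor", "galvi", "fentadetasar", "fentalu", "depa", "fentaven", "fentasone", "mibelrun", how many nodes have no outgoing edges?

8

A leaf is a node with no children — equivalently, the end of a word that is not a proper prefix of any other stored word.
Those words: "depa", "fentademor", "fentadetasar", "fentalu", "fentasone", "fentaven", "galvi", "mibelrun"
Leaf count: 8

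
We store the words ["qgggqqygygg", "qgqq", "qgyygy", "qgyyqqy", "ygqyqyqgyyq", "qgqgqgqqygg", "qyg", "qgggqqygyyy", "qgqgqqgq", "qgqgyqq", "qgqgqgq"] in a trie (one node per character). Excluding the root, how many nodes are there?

For each word, the new-node count is its length minus the longest prefix already in the trie:
  "qgggqqygygg" → 11 new (q, g, g, g, q, q, y, g, y, g, g)
  "qgqq" → prefix "qg" already present; 2 new (q, q)
  "qgyygy" → prefix "qg" already present; 4 new (y, y, g, y)
  "qgyyqqy" → prefix "qgyy" already present; 3 new (q, q, y)
  "ygqyqyqgyyq" → 11 new (y, g, q, y, q, y, q, g, y, y, q)
  "qgqgqgqqygg" → prefix "qgq" already present; 8 new (g, q, g, q, q, y, g, g)
  "qyg" → prefix "q" already present; 2 new (y, g)
  "qgggqqygyyy" → prefix "qgggqqygy" already present; 2 new (y, y)
  "qgqgqqgq" → prefix "qgqgq" already present; 3 new (q, g, q)
  "qgqgyqq" → prefix "qgqg" already present; 3 new (y, q, q)
  "qgqgqgq" → prefix "qgqgqgq" already present; 0 new (none)
Total nodes = 11 + 2 + 4 + 3 + 11 + 8 + 2 + 2 + 3 + 3 + 0 = 49

49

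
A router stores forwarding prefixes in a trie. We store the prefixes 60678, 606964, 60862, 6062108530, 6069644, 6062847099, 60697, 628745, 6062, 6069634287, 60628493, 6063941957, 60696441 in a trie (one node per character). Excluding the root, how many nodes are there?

46

Count nodes per top-level branch (shared prefixes stored once):
  '6'-branch (6062, 6062108530, 6062847099, 60628493, 6063941957, 60678, 6069634287, 606964, 6069644, 60696441, 60697, 60862, 628745): 46 nodes
Sum: 46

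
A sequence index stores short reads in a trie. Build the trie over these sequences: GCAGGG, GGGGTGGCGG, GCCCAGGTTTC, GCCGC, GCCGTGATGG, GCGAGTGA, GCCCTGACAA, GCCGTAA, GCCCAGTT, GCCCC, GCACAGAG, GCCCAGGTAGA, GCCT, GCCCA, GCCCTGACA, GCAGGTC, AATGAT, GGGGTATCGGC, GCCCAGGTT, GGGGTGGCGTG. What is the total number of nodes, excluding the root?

Trace insertions, counting only characters that open a new branch:
  "GCAGGG" → 6 new (G, C, A, G, G, G)
  "GGGGTGGCGG" → prefix "G" already present; 9 new (G, G, G, T, G, G, C, G, G)
  "GCCCAGGTTTC" → prefix "GC" already present; 9 new (C, C, A, G, G, T, T, T, C)
  "GCCGC" → prefix "GCC" already present; 2 new (G, C)
  "GCCGTGATGG" → prefix "GCCG" already present; 6 new (T, G, A, T, G, G)
  "GCGAGTGA" → prefix "GC" already present; 6 new (G, A, G, T, G, A)
  "GCCCTGACAA" → prefix "GCCC" already present; 6 new (T, G, A, C, A, A)
  "GCCGTAA" → prefix "GCCGT" already present; 2 new (A, A)
  "GCCCAGTT" → prefix "GCCCAG" already present; 2 new (T, T)
  "GCCCC" → prefix "GCCC" already present; 1 new (C)
  "GCACAGAG" → prefix "GCA" already present; 5 new (C, A, G, A, G)
  "GCCCAGGTAGA" → prefix "GCCCAGGT" already present; 3 new (A, G, A)
  "GCCT" → prefix "GCC" already present; 1 new (T)
  "GCCCA" → prefix "GCCCA" already present; 0 new (none)
  "GCCCTGACA" → prefix "GCCCTGACA" already present; 0 new (none)
  "GCAGGTC" → prefix "GCAGG" already present; 2 new (T, C)
  "AATGAT" → 6 new (A, A, T, G, A, T)
  "GGGGTATCGGC" → prefix "GGGGT" already present; 6 new (A, T, C, G, G, C)
  "GCCCAGGTT" → prefix "GCCCAGGTT" already present; 0 new (none)
  "GGGGTGGCGTG" → prefix "GGGGTGGCG" already present; 2 new (T, G)
Total nodes = 6 + 9 + 9 + 2 + 6 + 6 + 6 + 2 + 2 + 1 + 5 + 3 + 1 + 0 + 0 + 2 + 6 + 6 + 0 + 2 = 74

74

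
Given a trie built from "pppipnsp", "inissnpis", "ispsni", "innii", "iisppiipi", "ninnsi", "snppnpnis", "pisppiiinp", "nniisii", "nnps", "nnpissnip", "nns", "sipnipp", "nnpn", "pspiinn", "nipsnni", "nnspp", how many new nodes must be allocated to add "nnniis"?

4

"nn" is already a path in the trie; the remaining "niis" must be added.
Each of the 4 remaining characters creates one node.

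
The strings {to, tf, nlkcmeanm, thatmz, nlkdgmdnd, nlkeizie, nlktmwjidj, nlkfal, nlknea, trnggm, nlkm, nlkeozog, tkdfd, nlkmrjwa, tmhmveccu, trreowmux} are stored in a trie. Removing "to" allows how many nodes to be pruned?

1

A node on "to"'s path can go only if nothing else ends at it or branches off below it.
The suffix "o" (1 node) is used only by "to"; the node for "t" still has the child "f", so pruning stops there.
Nodes removed: 1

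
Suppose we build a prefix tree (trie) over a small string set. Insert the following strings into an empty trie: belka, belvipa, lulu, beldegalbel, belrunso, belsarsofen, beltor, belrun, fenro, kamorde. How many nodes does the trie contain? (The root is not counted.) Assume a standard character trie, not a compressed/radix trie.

Count nodes per top-level branch (shared prefixes stored once):
  'b'-branch (beldegalbel, belka, belrun, belrunso, belsarsofen, beltor, belvipa): 33 nodes
  'f'-branch (fenro): 5 nodes
  'k'-branch (kamorde): 7 nodes
  'l'-branch (lulu): 4 nodes
Sum: 49

49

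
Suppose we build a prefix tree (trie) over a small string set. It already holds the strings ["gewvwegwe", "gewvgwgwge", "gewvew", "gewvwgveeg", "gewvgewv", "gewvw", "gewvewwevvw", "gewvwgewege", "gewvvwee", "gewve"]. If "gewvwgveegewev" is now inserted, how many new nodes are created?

4

Walking "gewvwgveegewev" from the root, the first 10 characters ("gewvwgveeg") follow existing edges; "e" is the first miss.
Each of the 4 remaining characters creates one node.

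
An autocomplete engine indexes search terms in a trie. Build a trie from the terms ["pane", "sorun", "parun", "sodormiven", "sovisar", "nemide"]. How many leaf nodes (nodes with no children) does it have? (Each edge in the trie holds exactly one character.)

6

A leaf is a node with no children — equivalently, the end of a word that is not a proper prefix of any other stored word.
Those words: "nemide", "pane", "parun", "sodormiven", "sorun", "sovisar"
Leaf count: 6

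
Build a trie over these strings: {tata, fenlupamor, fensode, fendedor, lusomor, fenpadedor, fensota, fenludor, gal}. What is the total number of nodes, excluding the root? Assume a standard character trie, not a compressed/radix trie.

45

Trace insertions, counting only characters that open a new branch:
  "tata" → 4 new (t, a, t, a)
  "fenlupamor" → 10 new (f, e, n, l, u, p, a, m, o, r)
  "fensode" → prefix "fen" already present; 4 new (s, o, d, e)
  "fendedor" → prefix "fen" already present; 5 new (d, e, d, o, r)
  "lusomor" → 7 new (l, u, s, o, m, o, r)
  "fenpadedor" → prefix "fen" already present; 7 new (p, a, d, e, d, o, r)
  "fensota" → prefix "fenso" already present; 2 new (t, a)
  "fenludor" → prefix "fenlu" already present; 3 new (d, o, r)
  "gal" → 3 new (g, a, l)
Total nodes = 4 + 10 + 4 + 5 + 7 + 7 + 2 + 3 + 3 = 45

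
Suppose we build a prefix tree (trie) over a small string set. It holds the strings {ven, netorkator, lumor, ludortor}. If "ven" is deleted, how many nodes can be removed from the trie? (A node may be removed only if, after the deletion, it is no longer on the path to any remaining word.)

Walk "ven" from the leaf back toward the root, removing each node that no remaining word uses.
No other word shares any prefix with "ven", so all 3 of its nodes go.
Nodes removed: 3

3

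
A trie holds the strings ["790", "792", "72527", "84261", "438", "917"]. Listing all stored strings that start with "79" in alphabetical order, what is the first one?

790

Words with prefix "79", in lexicographic order: "790", "792"
Position 1: 790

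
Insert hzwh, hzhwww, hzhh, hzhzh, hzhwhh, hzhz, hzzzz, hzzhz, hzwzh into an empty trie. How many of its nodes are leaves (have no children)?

Leaves are exactly the stored words that no other stored word extends.
Those words: "hzhh", "hzhwhh", "hzhwww", "hzhzh", "hzwh", "hzwzh", "hzzhz", "hzzzz"
Leaf count: 8

8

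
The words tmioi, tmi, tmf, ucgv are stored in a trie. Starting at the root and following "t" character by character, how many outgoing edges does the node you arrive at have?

1

Walk "t" from the root, arriving at one node.
Characters that immediately follow "t" among the stored strings: {m}.
That node has 1 child edge.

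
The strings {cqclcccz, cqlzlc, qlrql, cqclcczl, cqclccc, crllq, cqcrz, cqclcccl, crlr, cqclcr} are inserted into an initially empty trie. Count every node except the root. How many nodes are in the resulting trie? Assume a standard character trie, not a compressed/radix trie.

28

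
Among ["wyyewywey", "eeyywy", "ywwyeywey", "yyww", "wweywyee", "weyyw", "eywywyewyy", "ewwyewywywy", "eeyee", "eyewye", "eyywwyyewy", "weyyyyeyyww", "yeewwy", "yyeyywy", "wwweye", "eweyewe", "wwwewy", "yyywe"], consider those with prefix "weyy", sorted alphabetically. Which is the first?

weyyw

Filter for "weyy…" and sort: "weyyw", "weyyyyeyyww"
Position 1: weyyw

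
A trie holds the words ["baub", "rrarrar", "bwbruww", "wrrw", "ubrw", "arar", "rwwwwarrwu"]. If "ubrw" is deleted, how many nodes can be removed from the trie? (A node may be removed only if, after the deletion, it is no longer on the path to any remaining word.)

Walk "ubrw" from the leaf back toward the root, removing each node that no remaining word uses.
No other word shares any prefix with "ubrw", so all 4 of its nodes go.
Nodes removed: 4

4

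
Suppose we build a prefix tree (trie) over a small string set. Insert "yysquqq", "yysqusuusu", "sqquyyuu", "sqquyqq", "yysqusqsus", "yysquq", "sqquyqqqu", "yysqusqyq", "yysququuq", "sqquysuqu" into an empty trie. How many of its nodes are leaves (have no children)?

A leaf is a node with no children — equivalently, the end of a word that is not a proper prefix of any other stored word.
Those words: "sqquyqqqu", "sqquysuqu", "sqquyyuu", "yysquqq", "yysququuq", "yysqusqsus", "yysqusqyq", "yysqusuusu"
Leaf count: 8

8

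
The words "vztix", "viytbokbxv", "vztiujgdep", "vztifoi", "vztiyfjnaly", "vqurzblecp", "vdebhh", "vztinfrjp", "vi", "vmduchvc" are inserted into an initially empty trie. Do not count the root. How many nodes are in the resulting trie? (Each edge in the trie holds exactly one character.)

56

Insert word by word; a character creates a node only if that edge doesn't already exist:
  "vztix" → 5 new (v, z, t, i, x)
  "viytbokbxv" → prefix "v" already present; 9 new (i, y, t, b, o, k, b, x, v)
  "vztiujgdep" → prefix "vzti" already present; 6 new (u, j, g, d, e, p)
  "vztifoi" → prefix "vzti" already present; 3 new (f, o, i)
  "vztiyfjnaly" → prefix "vzti" already present; 7 new (y, f, j, n, a, l, y)
  "vqurzblecp" → prefix "v" already present; 9 new (q, u, r, z, b, l, e, c, p)
  "vdebhh" → prefix "v" already present; 5 new (d, e, b, h, h)
  "vztinfrjp" → prefix "vzti" already present; 5 new (n, f, r, j, p)
  "vi" → prefix "vi" already present; 0 new (none)
  "vmduchvc" → prefix "v" already present; 7 new (m, d, u, c, h, v, c)
Total nodes = 5 + 9 + 6 + 3 + 7 + 9 + 5 + 5 + 0 + 7 = 56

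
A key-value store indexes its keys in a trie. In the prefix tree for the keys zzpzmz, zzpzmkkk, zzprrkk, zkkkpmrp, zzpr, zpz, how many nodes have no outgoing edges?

5

A leaf is a node with no children — equivalently, the end of a word that is not a proper prefix of any other stored word.
Those words: "zkkkpmrp", "zpz", "zzprrkk", "zzpzmkkk", "zzpzmz"
Leaf count: 5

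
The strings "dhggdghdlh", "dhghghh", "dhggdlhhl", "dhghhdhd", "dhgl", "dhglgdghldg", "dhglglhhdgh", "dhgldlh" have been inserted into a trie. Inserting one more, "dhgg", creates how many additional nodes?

0

"dhgg" is already a full path in the trie; only an end-marker is added.
No new nodes are needed: 0.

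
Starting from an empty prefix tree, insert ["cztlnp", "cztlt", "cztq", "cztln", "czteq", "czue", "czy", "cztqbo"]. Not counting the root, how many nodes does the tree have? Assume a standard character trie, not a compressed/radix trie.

15

Count nodes per top-level branch (shared prefixes stored once):
  'c'-branch (czteq, cztln, cztlnp, cztlt, cztq, cztqbo, czue, czy): 15 nodes
Sum: 15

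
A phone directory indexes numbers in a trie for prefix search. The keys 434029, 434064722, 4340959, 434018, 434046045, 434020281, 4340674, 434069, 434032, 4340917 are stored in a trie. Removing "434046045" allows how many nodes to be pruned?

5

After clearing the end-marker at "434046045", prune upward until reaching a node still needed by another word.
The suffix "46045" (5 nodes) is used only by "434046045"; the node for "4340" still has the child "2", so pruning stops there.
Nodes removed: 5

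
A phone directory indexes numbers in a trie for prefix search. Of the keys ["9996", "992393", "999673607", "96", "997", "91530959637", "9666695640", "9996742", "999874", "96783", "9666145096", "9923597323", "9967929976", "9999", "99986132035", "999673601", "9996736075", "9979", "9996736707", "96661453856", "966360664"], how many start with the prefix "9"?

Filter for entries beginning with "9":
Matches: "91530959637", "96", "966360664", "9666145096", "96661453856", "9666695640", "96783", "9923597323", "992393", "9967929976", "997", "9979", "9996", "999673601", "999673607", "9996736075", "9996736707", "9996742", "99986132035", "999874", "9999"
Count: 21

21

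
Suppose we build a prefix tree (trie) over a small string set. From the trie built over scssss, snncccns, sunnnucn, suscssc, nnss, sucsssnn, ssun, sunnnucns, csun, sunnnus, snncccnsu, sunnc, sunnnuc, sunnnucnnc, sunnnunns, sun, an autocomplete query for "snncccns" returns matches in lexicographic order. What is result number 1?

DFS of the "snncccns" subtree visits, in order: "snncccns", "snncccnsu"
The 1st is snncccns.

snncccns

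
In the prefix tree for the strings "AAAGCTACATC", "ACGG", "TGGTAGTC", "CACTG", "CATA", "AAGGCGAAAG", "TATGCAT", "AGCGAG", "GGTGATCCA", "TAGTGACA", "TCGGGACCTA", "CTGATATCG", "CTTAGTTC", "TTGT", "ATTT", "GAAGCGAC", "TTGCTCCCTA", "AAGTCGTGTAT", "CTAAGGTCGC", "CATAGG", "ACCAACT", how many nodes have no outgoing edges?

20

A leaf is a node with no children — equivalently, the end of a word that is not a proper prefix of any other stored word.
Those words: "AAAGCTACATC", "AAGGCGAAAG", "AAGTCGTGTAT", "ACCAACT", "ACGG", "AGCGAG", "ATTT", "CACTG", "CATAGG", "CTAAGGTCGC", "CTGATATCG", "CTTAGTTC", "GAAGCGAC", "GGTGATCCA", "TAGTGACA", "TATGCAT", "TCGGGACCTA", "TGGTAGTC", "TTGCTCCCTA", "TTGT"
Leaf count: 20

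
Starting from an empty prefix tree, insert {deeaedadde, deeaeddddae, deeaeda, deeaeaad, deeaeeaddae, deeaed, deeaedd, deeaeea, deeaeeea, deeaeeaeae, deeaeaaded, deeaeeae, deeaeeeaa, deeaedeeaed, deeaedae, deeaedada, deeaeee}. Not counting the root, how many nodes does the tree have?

39

Trace insertions, counting only characters that open a new branch:
  "deeaedadde" → 10 new (d, e, e, a, e, d, a, d, d, e)
  "deeaeddddae" → prefix "deeaed" already present; 5 new (d, d, d, a, e)
  "deeaeda" → prefix "deeaeda" already present; 0 new (none)
  "deeaeaad" → prefix "deeae" already present; 3 new (a, a, d)
  "deeaeeaddae" → prefix "deeae" already present; 6 new (e, a, d, d, a, e)
  "deeaed" → prefix "deeaed" already present; 0 new (none)
  "deeaedd" → prefix "deeaedd" already present; 0 new (none)
  "deeaeea" → prefix "deeaeea" already present; 0 new (none)
  "deeaeeea" → prefix "deeaee" already present; 2 new (e, a)
  "deeaeeaeae" → prefix "deeaeea" already present; 3 new (e, a, e)
  "deeaeaaded" → prefix "deeaeaad" already present; 2 new (e, d)
  "deeaeeae" → prefix "deeaeeae" already present; 0 new (none)
  "deeaeeeaa" → prefix "deeaeeea" already present; 1 new (a)
  "deeaedeeaed" → prefix "deeaed" already present; 5 new (e, e, a, e, d)
  "deeaedae" → prefix "deeaeda" already present; 1 new (e)
  "deeaedada" → prefix "deeaedad" already present; 1 new (a)
  "deeaeee" → prefix "deeaeee" already present; 0 new (none)
Total nodes = 10 + 5 + 0 + 3 + 6 + 0 + 0 + 0 + 2 + 3 + 2 + 0 + 1 + 5 + 1 + 1 + 0 = 39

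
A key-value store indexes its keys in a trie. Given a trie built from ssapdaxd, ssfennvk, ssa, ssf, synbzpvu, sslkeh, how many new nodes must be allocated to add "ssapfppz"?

4

"ssap" is already a path in the trie; the remaining "fppz" must be added.
So 8 − 4 = 4 new nodes.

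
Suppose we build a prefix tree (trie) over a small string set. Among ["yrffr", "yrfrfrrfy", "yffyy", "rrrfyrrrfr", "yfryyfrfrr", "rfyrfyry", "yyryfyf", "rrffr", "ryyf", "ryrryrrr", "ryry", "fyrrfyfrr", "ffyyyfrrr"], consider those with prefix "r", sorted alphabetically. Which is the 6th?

ryyf

DFS of the "r" subtree visits, in order: "rfyrfyry", "rrffr", "rrrfyrrrfr", "ryrryrrr", "ryry", "ryyf"
Position 6: ryyf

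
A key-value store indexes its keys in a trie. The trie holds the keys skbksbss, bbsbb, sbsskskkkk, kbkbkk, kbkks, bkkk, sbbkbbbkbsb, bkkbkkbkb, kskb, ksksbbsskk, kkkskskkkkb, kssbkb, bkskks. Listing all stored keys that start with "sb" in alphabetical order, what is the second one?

Filter for "sb…" and sort: "sbbkbbbkbsb", "sbsskskkkk"
Position 2: sbsskskkkk

sbsskskkkk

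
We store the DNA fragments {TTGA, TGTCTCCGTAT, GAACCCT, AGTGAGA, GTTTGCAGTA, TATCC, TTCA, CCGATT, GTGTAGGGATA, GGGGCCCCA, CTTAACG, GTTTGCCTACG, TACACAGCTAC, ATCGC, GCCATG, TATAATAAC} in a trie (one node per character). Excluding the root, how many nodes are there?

101

Count nodes per top-level branch (shared prefixes stored once):
  'A'-branch (AGTGAGA, ATCGC): 11 nodes
  'C'-branch (CCGATT, CTTAACG): 12 nodes
  'G'-branch (GAACCCT, GCCATG, GGGGCCCCA, GTGTAGGGATA, GTTTGCAGTA, GTTTGCCTACG): 43 nodes
  'T'-branch (TACACAGCTAC, TATAATAAC, TATCC, TGTCTCCGTAT, TTCA, TTGA): 35 nodes
Sum: 101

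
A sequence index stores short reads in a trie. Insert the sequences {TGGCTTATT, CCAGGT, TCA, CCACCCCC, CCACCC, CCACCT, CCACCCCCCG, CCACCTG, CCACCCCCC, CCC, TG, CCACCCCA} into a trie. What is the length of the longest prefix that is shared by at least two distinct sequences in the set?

Look for the deepest trie node that still has at least two words in its subtree.
e.g. "CCACCCCCC" and "CCACCCCCCG" share the prefix "CCACCCCCC" of length 9; no pair shares a longer one.
Longest shared-prefix length: 9

9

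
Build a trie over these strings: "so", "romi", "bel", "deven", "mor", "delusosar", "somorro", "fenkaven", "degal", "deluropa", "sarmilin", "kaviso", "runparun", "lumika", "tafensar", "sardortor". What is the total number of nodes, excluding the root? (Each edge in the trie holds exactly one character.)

84

Insert word by word; a character creates a node only if that edge doesn't already exist:
  "so" → 2 new (s, o)
  "romi" → 4 new (r, o, m, i)
  "bel" → 3 new (b, e, l)
  "deven" → 5 new (d, e, v, e, n)
  "mor" → 3 new (m, o, r)
  "delusosar" → prefix "de" already present; 7 new (l, u, s, o, s, a, r)
  "somorro" → prefix "so" already present; 5 new (m, o, r, r, o)
  "fenkaven" → 8 new (f, e, n, k, a, v, e, n)
  "degal" → prefix "de" already present; 3 new (g, a, l)
  "deluropa" → prefix "delu" already present; 4 new (r, o, p, a)
  "sarmilin" → prefix "s" already present; 7 new (a, r, m, i, l, i, n)
  "kaviso" → 6 new (k, a, v, i, s, o)
  "runparun" → prefix "r" already present; 7 new (u, n, p, a, r, u, n)
  "lumika" → 6 new (l, u, m, i, k, a)
  "tafensar" → 8 new (t, a, f, e, n, s, a, r)
  "sardortor" → prefix "sar" already present; 6 new (d, o, r, t, o, r)
Total nodes = 2 + 4 + 3 + 5 + 3 + 7 + 5 + 8 + 3 + 4 + 7 + 6 + 7 + 6 + 8 + 6 = 84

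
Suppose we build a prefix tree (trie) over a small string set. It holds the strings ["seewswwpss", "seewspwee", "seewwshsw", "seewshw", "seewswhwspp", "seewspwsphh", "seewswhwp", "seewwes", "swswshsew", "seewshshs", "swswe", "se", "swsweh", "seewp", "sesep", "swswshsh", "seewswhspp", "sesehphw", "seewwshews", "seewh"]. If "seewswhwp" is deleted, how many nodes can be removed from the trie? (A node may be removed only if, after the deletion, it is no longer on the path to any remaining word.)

1

A node on "seewswhwp"'s path can go only if nothing else ends at it or branches off below it.
The suffix "p" (1 node) is used only by "seewswhwp"; the node for "seewswhw" still has the child "s", so pruning stops there.
Nodes removed: 1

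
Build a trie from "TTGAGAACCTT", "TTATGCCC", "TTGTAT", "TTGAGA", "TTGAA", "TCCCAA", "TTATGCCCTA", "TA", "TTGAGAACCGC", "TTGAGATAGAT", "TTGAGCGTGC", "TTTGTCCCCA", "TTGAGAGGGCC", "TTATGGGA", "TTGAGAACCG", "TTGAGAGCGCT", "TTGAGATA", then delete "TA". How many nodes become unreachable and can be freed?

1

Walk "TA" from the leaf back toward the root, removing each node that no remaining word uses.
The suffix "A" (1 node) is used only by "TA"; the node for "T" still has the child "T", so pruning stops there.
Nodes removed: 1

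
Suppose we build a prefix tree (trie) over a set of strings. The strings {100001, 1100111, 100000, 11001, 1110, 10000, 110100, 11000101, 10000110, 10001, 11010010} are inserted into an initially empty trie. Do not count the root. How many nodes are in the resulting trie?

27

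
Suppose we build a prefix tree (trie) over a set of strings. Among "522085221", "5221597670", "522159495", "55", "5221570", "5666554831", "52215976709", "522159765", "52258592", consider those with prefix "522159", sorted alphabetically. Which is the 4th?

Words with prefix "522159", in lexicographic order: "522159495", "522159765", "5221597670", "52215976709"
The 4th is 52215976709.

52215976709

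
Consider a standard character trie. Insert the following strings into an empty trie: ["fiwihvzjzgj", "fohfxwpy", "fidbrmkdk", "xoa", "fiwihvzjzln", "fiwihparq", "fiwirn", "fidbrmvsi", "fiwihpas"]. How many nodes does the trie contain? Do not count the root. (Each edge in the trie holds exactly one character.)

40

Trie structure (* marks end of a word):
(root)
├─ f
│  ├─ i
│  │  ├─ d
│  │  │  └─ b
│  │  │     └─ r
│  │  │        └─ m
│  │  │           ├─ k
│  │  │           │  └─ d
│  │  │           │     └─ k *
│  │  │           └─ v
│  │  │              └─ s
│  │  │                 └─ i *
│  │  └─ w
│  │     └─ i
│  │        ├─ h
│  │        │  ├─ p
│  │        │  │  └─ a
│  │        │  │     ├─ r
│  │        │  │     │  └─ q *
│  │        │  │     └─ s *
│  │        │  └─ v
│  │        │     └─ z
│  │        │        └─ j
│  │        │           └─ z
│  │        │              ├─ g
│  │        │              │  └─ j *
│  │        │              └─ l
│  │        │                 └─ n *
│  │        └─ r
│  │           └─ n *
│  └─ o
│     └─ h
│        └─ f
│           └─ x
│              └─ w
│                 └─ p
│                    └─ y *
└─ x
   └─ o
      └─ a *
Counting every labelled node above: 40.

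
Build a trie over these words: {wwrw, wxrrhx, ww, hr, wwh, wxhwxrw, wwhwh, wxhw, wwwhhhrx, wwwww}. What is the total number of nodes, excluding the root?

27

Trace insertions, counting only characters that open a new branch:
  "wwrw" → 4 new (w, w, r, w)
  "wxrrhx" → prefix "w" already present; 5 new (x, r, r, h, x)
  "ww" → prefix "ww" already present; 0 new (none)
  "hr" → 2 new (h, r)
  "wwh" → prefix "ww" already present; 1 new (h)
  "wxhwxrw" → prefix "wx" already present; 5 new (h, w, x, r, w)
  "wwhwh" → prefix "wwh" already present; 2 new (w, h)
  "wxhw" → prefix "wxhw" already present; 0 new (none)
  "wwwhhhrx" → prefix "ww" already present; 6 new (w, h, h, h, r, x)
  "wwwww" → prefix "www" already present; 2 new (w, w)
Total nodes = 4 + 5 + 0 + 2 + 1 + 5 + 2 + 0 + 6 + 2 = 27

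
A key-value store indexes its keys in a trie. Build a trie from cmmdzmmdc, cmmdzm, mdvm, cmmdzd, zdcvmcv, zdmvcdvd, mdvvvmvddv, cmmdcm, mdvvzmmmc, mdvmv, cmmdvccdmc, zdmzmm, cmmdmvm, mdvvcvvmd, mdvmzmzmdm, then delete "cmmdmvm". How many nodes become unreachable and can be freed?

3

After clearing the end-marker at "cmmdmvm", prune upward until reaching a node still needed by another word.
The suffix "mvm" (3 nodes) is used only by "cmmdmvm"; the node for "cmmd" still has the child "z", so pruning stops there.
Nodes removed: 3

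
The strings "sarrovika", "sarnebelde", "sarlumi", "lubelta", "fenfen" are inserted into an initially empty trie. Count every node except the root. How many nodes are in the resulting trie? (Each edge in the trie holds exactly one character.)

33

Count nodes per top-level branch (shared prefixes stored once):
  'f'-branch (fenfen): 6 nodes
  'l'-branch (lubelta): 7 nodes
  's'-branch (sarlumi, sarnebelde, sarrovika): 20 nodes
Sum: 33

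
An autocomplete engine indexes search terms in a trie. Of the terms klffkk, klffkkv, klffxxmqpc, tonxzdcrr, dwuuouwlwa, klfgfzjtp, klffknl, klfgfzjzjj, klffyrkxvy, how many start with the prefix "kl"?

7

Filter for entries beginning with "kl":
Matches: "klffkk", "klffkkv", "klffknl", "klffxxmqpc", "klffyrkxvy", "klfgfzjtp", "klfgfzjzjj"
Count: 7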